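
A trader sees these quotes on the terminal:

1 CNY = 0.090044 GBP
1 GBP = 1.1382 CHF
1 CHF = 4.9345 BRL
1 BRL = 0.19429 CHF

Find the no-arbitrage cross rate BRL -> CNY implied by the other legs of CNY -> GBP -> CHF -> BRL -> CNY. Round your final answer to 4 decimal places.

1.9773

Known legs of the cycle: 0.090044 × 1.1382 × 4.9345 = 0.5057274347076
For no arbitrage the full-cycle product must be 1, so the missing rate is 1 / 0.5057274347076 ≈ 1.977350.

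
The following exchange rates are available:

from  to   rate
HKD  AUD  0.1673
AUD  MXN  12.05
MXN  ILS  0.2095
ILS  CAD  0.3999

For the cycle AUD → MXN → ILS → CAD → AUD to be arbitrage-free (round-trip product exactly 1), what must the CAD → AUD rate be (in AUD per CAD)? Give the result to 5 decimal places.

0.99055

Known legs of the cycle: 12.05 × 0.2095 × 0.3999 = 1.0095375525
For no arbitrage the full-cycle product must be 1, so the missing rate is 1 / 1.0095375525 ≈ 0.9905526.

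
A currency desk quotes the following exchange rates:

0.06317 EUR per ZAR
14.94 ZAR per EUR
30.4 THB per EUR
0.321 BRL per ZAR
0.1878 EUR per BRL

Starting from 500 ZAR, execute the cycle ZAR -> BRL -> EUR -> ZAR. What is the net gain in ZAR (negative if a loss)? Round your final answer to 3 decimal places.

500 ZAR × 0.321 = 160.5 BRL
160.5 BRL × 0.1878 = 30.1419 EUR
30.1419 EUR × 14.94 = 450.319986 ZAR
Net change: 450.319986 − 500 = -49.680014 ZAR

-49.680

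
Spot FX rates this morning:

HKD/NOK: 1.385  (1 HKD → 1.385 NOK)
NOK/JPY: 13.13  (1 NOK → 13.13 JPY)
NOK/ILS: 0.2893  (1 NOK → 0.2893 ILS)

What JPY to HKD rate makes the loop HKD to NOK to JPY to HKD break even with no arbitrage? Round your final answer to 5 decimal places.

0.05499

Known legs of the cycle: 1.385 × 13.13 = 18.18505
For no arbitrage the full-cycle product must be 1, so the missing rate is 1 / 18.18505 ≈ 0.0549902.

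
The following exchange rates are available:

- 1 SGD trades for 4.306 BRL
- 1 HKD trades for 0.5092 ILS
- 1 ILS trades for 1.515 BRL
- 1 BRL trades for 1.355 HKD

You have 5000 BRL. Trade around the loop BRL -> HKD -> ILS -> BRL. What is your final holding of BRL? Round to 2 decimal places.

5000 BRL × 1.355 = 6775 HKD
6775 HKD × 0.5092 = 3449.83 ILS
3449.83 ILS × 1.515 = 5226.49245 BRL

5226.49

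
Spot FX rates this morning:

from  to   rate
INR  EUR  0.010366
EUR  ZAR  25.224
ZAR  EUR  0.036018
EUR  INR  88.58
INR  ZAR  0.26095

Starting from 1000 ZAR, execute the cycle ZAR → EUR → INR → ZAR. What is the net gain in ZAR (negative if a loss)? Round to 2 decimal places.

-167.45

1000 ZAR × 0.036018 = 36.018 EUR
36.018 EUR × 88.58 = 3190.47444 INR
3190.47444 INR × 0.26095 = 832.554305118 ZAR
Net change: 832.554305118 − 1000 = -167.445694882 ZAR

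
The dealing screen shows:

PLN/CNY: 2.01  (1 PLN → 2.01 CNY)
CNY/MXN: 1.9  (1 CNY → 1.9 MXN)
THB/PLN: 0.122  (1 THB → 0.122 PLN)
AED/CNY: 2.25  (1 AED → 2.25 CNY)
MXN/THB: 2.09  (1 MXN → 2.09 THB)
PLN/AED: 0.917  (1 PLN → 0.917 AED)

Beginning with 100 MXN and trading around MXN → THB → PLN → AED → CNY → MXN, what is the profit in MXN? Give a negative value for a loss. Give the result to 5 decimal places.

-0.04338

100 MXN × 2.09 = 209 THB
209 THB × 0.122 = 25.498 PLN
25.498 PLN × 0.917 = 23.381666 AED
23.381666 AED × 2.25 = 52.6087485 CNY
52.6087485 CNY × 1.9 = 99.95662215 MXN
Net change: 99.95662215 − 100 = -0.04337785 MXN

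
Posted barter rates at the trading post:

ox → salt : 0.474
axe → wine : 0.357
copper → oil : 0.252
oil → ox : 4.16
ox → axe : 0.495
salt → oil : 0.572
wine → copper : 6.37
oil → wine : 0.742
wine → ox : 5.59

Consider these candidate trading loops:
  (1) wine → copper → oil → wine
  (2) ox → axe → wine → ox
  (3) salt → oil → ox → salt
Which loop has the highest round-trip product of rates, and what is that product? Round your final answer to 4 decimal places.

1.1911

(1) 6.37 × 0.252 × 0.742 = 1.19109
(2) 0.495 × 0.357 × 5.59 = 0.98784
(3) 0.572 × 4.16 × 0.474 = 1.12789
Highest is cycle (1) at 1.1911 (>1, arbitrage).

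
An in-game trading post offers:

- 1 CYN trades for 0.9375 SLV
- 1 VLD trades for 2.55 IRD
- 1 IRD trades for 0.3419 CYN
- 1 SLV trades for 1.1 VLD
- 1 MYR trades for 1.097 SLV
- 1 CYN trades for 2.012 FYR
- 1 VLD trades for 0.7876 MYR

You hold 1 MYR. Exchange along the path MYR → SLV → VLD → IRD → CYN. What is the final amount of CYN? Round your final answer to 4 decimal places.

1.0521

1 MYR × 1.097 = 1.097 SLV
1.097 SLV × 1.1 = 1.2067 VLD
1.2067 VLD × 2.55 = 3.077085 IRD
3.077085 IRD × 0.3419 = 1.0520553615 CYN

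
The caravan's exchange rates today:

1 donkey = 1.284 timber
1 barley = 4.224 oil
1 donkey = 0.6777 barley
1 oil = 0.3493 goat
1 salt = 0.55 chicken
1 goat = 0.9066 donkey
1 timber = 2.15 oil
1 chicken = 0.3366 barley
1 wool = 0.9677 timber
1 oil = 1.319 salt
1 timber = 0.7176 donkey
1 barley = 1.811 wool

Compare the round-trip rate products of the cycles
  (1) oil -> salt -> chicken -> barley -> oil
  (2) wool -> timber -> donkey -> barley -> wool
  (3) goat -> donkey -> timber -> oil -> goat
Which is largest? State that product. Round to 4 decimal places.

1.0314

(1) 1.319 × 0.55 × 0.3366 × 4.224 = 1.03144
(2) 0.9677 × 0.7176 × 0.6777 × 1.811 = 0.85227
(3) 0.9066 × 1.284 × 2.15 × 0.3493 = 0.87421
Highest is cycle (1) at 1.0314 (>1, arbitrage).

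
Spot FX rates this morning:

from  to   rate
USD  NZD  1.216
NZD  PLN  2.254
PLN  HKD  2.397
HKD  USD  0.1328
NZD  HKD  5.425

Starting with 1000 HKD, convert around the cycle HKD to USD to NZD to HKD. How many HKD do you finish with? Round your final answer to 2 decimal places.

876.06

1000 HKD × 0.1328 = 132.8 USD
132.8 USD × 1.216 = 161.4848 NZD
161.4848 NZD × 5.425 = 876.05504 HKD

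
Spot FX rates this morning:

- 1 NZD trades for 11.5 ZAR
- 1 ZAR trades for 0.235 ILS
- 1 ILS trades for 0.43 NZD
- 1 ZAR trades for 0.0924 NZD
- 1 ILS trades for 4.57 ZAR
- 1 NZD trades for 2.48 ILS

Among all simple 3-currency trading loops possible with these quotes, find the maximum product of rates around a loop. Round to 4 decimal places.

ZAR→ILS→NZD→ZAR: 0.235 × 0.43 × 11.5 = 1.16208
ZAR→NZD→ILS→ZAR: 0.0924 × 2.48 × 4.57 = 1.04722
Maximum is ZAR→ILS→NZD→ZAR at 1.1621; arbitrage exists.

1.1621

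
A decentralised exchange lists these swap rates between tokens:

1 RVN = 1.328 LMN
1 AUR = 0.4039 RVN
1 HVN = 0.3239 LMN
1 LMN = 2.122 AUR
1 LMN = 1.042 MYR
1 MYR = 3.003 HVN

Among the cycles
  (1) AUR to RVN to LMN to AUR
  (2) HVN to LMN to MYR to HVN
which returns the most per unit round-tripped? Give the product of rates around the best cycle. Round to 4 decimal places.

(1) 0.4039 × 1.328 × 2.122 = 1.13820
(2) 0.3239 × 1.042 × 3.003 = 1.01352
Highest is cycle (1) at 1.1382 (>1, arbitrage).

1.1382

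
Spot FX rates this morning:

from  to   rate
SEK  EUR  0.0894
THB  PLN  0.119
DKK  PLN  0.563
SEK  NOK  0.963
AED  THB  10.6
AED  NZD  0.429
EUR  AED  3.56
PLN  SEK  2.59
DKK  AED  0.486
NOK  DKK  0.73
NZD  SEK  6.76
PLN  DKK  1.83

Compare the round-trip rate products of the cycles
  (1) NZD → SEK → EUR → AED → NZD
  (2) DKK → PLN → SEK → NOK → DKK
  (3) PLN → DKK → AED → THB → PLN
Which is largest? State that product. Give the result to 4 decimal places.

(1) 6.76 × 0.0894 × 3.56 × 0.429 = 0.92298
(2) 0.563 × 2.59 × 0.963 × 0.73 = 1.02508
(3) 1.83 × 0.486 × 10.6 × 0.119 = 1.12186
Highest is cycle (3) at 1.1219 (>1, arbitrage).

1.1219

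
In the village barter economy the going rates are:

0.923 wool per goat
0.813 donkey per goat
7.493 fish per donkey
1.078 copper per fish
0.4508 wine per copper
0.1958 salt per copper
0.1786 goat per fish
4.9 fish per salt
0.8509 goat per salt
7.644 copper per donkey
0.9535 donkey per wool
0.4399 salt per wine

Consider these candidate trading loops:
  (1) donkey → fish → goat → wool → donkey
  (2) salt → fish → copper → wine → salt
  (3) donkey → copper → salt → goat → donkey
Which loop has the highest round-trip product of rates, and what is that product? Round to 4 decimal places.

1.1778

(1) 7.493 × 0.1786 × 0.923 × 0.9535 = 1.17777
(2) 4.9 × 1.078 × 0.4508 × 0.4399 = 1.04750
(3) 7.644 × 0.1958 × 0.8509 × 0.813 = 1.03539
Highest is cycle (1) at 1.1778 (>1, arbitrage).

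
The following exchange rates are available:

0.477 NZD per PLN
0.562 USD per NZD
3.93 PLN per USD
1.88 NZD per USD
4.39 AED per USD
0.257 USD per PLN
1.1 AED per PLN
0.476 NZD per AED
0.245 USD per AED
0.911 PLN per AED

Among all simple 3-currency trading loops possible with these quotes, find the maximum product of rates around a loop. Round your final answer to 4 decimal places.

1.1744

NZD→USD→AED→NZD: 0.562 × 4.39 × 0.476 = 1.17438
USD→PLN→AED→USD: 3.93 × 1.1 × 0.245 = 1.05914
NZD→USD→PLN→NZD: 0.562 × 3.93 × 0.477 = 1.05353
USD→AED→PLN→USD: 4.39 × 0.911 × 0.257 = 1.02782
Maximum is NZD→USD→AED→NZD at 1.1744; arbitrage exists.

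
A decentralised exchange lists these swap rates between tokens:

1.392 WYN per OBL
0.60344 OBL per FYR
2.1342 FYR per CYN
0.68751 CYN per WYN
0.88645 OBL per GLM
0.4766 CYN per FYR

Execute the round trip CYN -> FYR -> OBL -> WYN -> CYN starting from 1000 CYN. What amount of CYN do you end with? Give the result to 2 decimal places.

1232.50

1000 CYN × 2.1342 = 2134.2 FYR
2134.2 FYR × 0.60344 = 1287.861648 OBL
1287.861648 OBL × 1.392 = 1792.703414016 WYN
1792.703414016 WYN × 0.68751 = 1232.50152417014016 CYN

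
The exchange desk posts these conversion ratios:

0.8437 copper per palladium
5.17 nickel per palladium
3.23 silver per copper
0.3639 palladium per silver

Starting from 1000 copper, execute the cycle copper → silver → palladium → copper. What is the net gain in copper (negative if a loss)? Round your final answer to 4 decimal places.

1000 copper × 3.23 = 3230 silver
3230 silver × 0.3639 = 1175.397 palladium
1175.397 palladium × 0.8437 = 991.6824489 copper
Net change: 991.6824489 − 1000 = -8.3175511 copper

-8.3176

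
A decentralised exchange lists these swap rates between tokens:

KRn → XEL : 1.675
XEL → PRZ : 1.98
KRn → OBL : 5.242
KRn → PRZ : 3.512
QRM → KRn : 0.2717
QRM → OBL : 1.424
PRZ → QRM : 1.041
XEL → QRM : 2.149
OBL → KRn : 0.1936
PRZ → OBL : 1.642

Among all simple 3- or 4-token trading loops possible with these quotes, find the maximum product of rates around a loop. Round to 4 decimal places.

1.1164

KRn→PRZ→OBL→KRn: 3.512 × 1.642 × 0.1936 = 1.11643
XEL→PRZ→OBL→KRn→XEL: 1.98 × 1.642 × 0.1936 × 1.675 = 1.05429
KRn→PRZ→QRM→OBL→KRn: 3.512 × 1.041 × 1.424 × 0.1936 = 1.00791
KRn→PRZ→QRM→KRn: 3.512 × 1.041 × 0.2717 = 0.99333
XEL→QRM→OBL→KRn→XEL: 2.149 × 1.424 × 0.1936 × 1.675 = 0.99235
XEL→QRM→KRn→XEL: 2.149 × 0.2717 × 1.675 = 0.97800
XEL→PRZ→QRM→KRn→XEL: 1.98 × 1.041 × 0.2717 × 1.675 = 0.93804
Maximum is KRn→PRZ→OBL→KRn at 1.1164; arbitrage exists.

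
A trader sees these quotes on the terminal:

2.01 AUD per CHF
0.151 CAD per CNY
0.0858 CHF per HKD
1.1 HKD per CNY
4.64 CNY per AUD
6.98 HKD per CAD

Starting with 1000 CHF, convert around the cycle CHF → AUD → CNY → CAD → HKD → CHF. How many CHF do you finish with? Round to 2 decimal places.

1000 CHF × 2.01 = 2010 AUD
2010 AUD × 4.64 = 9326.4 CNY
9326.4 CNY × 0.151 = 1408.2864 CAD
1408.2864 CAD × 6.98 = 9829.839072 HKD
9829.839072 HKD × 0.0858 = 843.4001923776 CHF

843.40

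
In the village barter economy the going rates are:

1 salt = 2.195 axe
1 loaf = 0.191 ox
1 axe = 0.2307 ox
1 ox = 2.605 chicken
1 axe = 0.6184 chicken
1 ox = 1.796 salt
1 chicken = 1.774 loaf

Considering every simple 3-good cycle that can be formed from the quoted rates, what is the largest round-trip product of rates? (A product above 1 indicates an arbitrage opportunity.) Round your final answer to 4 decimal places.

0.9095

salt→axe→ox→salt: 2.195 × 0.2307 × 1.796 = 0.90947
chicken→loaf→ox→chicken: 1.774 × 0.191 × 2.605 = 0.88266
Maximum is salt→axe→ox→salt at 0.9095; no arbitrage — every cycle loses value.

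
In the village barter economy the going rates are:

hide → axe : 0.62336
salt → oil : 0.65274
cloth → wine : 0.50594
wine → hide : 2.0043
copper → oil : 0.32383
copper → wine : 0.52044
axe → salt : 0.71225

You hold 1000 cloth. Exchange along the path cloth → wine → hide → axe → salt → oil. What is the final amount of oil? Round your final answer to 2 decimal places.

1000 cloth × 0.50594 = 505.94 wine
505.94 wine × 2.0043 = 1014.055542 hide
1014.055542 hide × 0.62336 = 632.12166266112 axe
632.12166266112 axe × 0.71225 = 450.22865423038272 salt
450.22865423038272 salt × 0.65274 = 293.8822517623400166528 oil

293.88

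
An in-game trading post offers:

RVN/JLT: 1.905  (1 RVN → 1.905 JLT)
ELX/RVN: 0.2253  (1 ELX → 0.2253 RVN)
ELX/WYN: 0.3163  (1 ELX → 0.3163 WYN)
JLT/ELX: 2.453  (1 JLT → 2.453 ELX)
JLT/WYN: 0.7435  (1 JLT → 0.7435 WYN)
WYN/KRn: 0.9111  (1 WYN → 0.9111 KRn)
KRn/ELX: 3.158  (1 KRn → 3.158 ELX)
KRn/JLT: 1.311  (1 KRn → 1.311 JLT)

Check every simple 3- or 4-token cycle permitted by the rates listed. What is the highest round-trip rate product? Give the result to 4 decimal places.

1.0528

JLT→ELX→RVN→JLT: 2.453 × 0.2253 × 1.905 = 1.05282
JLT→ELX→WYN→KRn→JLT: 2.453 × 0.3163 × 0.9111 × 1.311 = 0.92676
WYN→KRn→ELX→WYN: 0.9111 × 3.158 × 0.3163 = 0.91008
JLT→WYN→KRn→JLT: 0.7435 × 0.9111 × 1.311 = 0.88808
Maximum is JLT→ELX→RVN→JLT at 1.0528; arbitrage exists.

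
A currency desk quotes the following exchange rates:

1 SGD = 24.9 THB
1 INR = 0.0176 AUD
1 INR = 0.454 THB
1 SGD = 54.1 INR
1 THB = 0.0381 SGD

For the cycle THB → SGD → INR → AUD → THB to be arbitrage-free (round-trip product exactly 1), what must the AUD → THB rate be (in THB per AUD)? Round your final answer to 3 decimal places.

Known legs of the cycle: 0.0381 × 54.1 × 0.0176 = 0.036277296
For no arbitrage the full-cycle product must be 1, so the missing rate is 1 / 0.036277296 ≈ 27.56545.

27.565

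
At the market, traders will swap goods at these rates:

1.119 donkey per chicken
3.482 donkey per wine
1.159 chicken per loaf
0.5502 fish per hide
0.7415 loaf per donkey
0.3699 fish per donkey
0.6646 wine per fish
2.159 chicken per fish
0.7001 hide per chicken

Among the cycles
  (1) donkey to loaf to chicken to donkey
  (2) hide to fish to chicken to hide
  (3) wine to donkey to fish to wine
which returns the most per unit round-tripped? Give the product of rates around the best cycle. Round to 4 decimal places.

(1) 0.7415 × 1.159 × 1.119 = 0.96167
(2) 0.5502 × 2.159 × 0.7001 = 0.83164
(3) 3.482 × 0.3699 × 0.6646 = 0.85600
Highest is cycle (1) at 0.9617 (≤1, no arbitrage).

0.9617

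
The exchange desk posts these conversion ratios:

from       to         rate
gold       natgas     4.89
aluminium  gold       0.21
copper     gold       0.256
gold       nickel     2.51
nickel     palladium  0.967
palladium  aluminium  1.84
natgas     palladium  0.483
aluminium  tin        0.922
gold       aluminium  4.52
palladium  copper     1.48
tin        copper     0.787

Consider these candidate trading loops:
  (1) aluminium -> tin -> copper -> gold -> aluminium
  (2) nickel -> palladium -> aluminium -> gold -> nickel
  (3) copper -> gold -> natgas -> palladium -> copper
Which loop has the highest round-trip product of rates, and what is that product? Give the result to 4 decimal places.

(1) 0.922 × 0.787 × 0.256 × 4.52 = 0.83962
(2) 0.967 × 1.84 × 0.21 × 2.51 = 0.93786
(3) 0.256 × 4.89 × 0.483 × 1.48 = 0.89487
Highest is cycle (2) at 0.9379 (≤1, no arbitrage).

0.9379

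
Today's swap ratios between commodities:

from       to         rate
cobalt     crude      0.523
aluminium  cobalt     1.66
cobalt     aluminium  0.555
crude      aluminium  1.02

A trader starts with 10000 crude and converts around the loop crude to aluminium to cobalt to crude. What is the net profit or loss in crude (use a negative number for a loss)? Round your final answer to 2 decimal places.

-1144.56

10000 crude × 1.02 = 10200 aluminium
10200 aluminium × 1.66 = 16932 cobalt
16932 cobalt × 0.523 = 8855.436 crude
Net change: 8855.436 − 10000 = -1144.564 crude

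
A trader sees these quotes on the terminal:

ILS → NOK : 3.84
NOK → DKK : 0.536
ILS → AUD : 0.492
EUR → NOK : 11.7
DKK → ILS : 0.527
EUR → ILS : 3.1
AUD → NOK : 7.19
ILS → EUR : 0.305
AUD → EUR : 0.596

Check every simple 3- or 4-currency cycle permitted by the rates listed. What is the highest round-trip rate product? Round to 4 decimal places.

1.0847

DKK→ILS→NOK→DKK: 0.527 × 3.84 × 0.536 = 1.08469
DKK→ILS→EUR→NOK→DKK: 0.527 × 0.305 × 11.7 × 0.536 = 1.00800
DKK→ILS→AUD→NOK→DKK: 0.527 × 0.492 × 7.19 × 0.536 = 0.99924
AUD→EUR→ILS→AUD: 0.596 × 3.1 × 0.492 = 0.90902
Maximum is DKK→ILS→NOK→DKK at 1.0847; arbitrage exists.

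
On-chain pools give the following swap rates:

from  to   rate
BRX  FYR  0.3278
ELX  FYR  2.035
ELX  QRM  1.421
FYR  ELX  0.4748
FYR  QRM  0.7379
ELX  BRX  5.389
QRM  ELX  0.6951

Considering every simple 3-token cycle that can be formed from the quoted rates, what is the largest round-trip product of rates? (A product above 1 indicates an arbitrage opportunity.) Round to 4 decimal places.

1.0438

ELX→FYR→QRM→ELX: 2.035 × 0.7379 × 0.6951 = 1.04378
ELX→BRX→FYR→ELX: 5.389 × 0.3278 × 0.4748 = 0.83874
Maximum is ELX→FYR→QRM→ELX at 1.0438; arbitrage exists.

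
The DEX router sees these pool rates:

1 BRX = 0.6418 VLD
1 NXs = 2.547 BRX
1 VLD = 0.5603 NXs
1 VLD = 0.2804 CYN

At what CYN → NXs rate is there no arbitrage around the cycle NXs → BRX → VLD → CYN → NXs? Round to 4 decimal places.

Known legs of the cycle: 2.547 × 0.6418 × 0.2804 = 0.45835995384
For no arbitrage the full-cycle product must be 1, so the missing rate is 1 / 0.45835995384 ≈ 2.181691.

2.1817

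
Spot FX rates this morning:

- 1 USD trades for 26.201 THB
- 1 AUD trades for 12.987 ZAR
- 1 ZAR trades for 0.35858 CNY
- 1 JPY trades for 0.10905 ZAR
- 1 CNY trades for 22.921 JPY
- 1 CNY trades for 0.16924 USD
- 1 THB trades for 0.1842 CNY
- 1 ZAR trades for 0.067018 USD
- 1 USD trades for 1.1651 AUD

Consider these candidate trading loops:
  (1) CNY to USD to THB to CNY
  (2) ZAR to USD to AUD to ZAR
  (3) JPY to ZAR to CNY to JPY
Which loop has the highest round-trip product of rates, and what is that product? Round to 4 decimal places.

(1) 0.16924 × 26.201 × 0.1842 = 0.81679
(2) 0.067018 × 1.1651 × 12.987 = 1.01406
(3) 0.10905 × 0.35858 × 22.921 = 0.89628
Highest is cycle (2) at 1.0141 (>1, arbitrage).

1.0141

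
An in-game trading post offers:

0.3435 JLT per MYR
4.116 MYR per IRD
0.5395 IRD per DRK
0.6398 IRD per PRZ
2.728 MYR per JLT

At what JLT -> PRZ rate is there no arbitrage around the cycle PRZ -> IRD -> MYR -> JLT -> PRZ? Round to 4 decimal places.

Known legs of the cycle: 0.6398 × 4.116 × 0.3435 = 0.9045786708
For no arbitrage the full-cycle product must be 1, so the missing rate is 1 / 0.9045786708 ≈ 1.105487.

1.1055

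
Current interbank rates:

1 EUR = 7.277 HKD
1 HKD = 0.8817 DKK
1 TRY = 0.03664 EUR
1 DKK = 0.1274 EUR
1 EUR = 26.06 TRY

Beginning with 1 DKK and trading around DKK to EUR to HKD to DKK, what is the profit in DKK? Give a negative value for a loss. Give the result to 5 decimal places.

-0.18258

1 DKK × 0.1274 = 0.1274 EUR
0.1274 EUR × 7.277 = 0.9270898 HKD
0.9270898 HKD × 0.8817 = 0.81741507666 DKK
Net change: 0.81741507666 − 1 = -0.18258492334 DKK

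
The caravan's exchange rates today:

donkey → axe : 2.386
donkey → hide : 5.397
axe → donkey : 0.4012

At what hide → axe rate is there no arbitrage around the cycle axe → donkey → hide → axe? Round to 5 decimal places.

Known legs of the cycle: 0.4012 × 5.397 = 2.1652764
For no arbitrage the full-cycle product must be 1, so the missing rate is 1 / 2.1652764 ≈ 0.4618348.

0.46183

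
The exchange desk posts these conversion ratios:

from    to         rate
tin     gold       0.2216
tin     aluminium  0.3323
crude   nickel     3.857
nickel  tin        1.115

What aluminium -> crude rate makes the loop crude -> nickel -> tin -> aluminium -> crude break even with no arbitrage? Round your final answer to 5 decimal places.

0.69975

Known legs of the cycle: 3.857 × 1.115 × 0.3323 = 1.4290744265
For no arbitrage the full-cycle product must be 1, so the missing rate is 1 / 1.4290744265 ≈ 0.6997536.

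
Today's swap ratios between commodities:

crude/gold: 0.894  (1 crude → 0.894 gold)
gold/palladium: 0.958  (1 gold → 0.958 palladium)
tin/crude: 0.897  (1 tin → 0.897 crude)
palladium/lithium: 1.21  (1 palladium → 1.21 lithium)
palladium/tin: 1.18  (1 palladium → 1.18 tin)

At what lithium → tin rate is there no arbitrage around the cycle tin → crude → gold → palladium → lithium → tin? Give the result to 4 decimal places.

1.0758

Known legs of the cycle: 0.897 × 0.894 × 0.958 × 1.21 = 0.92956730724
For no arbitrage the full-cycle product must be 1, so the missing rate is 1 / 0.92956730724 ≈ 1.075769.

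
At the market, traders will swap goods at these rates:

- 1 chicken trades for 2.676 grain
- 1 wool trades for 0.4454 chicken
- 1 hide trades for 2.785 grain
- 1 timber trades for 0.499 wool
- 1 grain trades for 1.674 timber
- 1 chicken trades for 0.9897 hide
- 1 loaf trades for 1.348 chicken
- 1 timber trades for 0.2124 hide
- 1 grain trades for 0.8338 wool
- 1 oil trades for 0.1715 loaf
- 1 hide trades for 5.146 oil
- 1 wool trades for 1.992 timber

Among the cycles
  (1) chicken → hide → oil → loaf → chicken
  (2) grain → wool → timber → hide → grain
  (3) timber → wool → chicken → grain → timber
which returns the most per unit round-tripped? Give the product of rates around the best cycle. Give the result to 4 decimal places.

(1) 0.9897 × 5.146 × 0.1715 × 1.348 = 1.17741
(2) 0.8338 × 1.992 × 0.2124 × 2.785 = 0.98250
(3) 0.499 × 0.4454 × 2.676 × 1.674 = 0.99562
Highest is cycle (1) at 1.1774 (>1, arbitrage).

1.1774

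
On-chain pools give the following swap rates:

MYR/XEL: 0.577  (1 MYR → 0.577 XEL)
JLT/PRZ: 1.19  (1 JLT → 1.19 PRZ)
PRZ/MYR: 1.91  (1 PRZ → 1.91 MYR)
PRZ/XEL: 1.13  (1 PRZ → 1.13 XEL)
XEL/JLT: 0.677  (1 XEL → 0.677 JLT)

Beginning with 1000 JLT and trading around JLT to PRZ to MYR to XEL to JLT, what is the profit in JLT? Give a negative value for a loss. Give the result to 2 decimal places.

1000 JLT × 1.19 = 1190 PRZ
1190 PRZ × 1.91 = 2272.9 MYR
2272.9 MYR × 0.577 = 1311.4633 XEL
1311.4633 XEL × 0.677 = 887.8606541 JLT
Net change: 887.8606541 − 1000 = -112.1393459 JLT

-112.14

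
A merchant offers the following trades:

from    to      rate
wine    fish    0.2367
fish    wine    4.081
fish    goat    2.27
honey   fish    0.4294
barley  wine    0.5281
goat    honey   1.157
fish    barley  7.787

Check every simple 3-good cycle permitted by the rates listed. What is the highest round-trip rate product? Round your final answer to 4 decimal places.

fish→goat→honey→fish: 2.27 × 1.157 × 0.4294 = 1.12777
fish→barley→wine→fish: 7.787 × 0.5281 × 0.2367 = 0.97338
Maximum is fish→goat→honey→fish at 1.1278; arbitrage exists.

1.1278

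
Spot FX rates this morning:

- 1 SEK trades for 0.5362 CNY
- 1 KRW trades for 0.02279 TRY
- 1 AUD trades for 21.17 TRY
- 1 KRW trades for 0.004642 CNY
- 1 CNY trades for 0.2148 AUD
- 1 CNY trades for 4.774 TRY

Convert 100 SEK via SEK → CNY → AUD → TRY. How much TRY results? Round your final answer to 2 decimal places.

243.83

100 SEK × 0.5362 = 53.62 CNY
53.62 CNY × 0.2148 = 11.517576 AUD
11.517576 AUD × 21.17 = 243.82708392 TRY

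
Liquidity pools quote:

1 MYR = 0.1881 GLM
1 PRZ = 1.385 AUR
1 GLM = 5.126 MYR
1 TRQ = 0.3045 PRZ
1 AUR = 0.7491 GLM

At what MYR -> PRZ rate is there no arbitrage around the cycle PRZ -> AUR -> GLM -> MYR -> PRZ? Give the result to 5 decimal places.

0.18803

Known legs of the cycle: 1.385 × 0.7491 × 5.126 = 5.318242941
For no arbitrage the full-cycle product must be 1, so the missing rate is 1 / 5.318242941 ≈ 0.1880320.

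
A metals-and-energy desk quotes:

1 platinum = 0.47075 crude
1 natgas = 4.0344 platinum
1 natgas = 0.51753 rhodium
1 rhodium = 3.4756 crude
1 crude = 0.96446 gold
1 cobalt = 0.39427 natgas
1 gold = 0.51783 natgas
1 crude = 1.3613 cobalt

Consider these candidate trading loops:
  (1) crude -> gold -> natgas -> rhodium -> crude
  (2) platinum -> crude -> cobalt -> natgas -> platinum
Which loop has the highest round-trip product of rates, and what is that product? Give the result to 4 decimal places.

1.0193

(1) 0.96446 × 0.51783 × 0.51753 × 3.4756 = 0.89833
(2) 0.47075 × 1.3613 × 0.39427 × 4.0344 = 1.01933
Highest is cycle (2) at 1.0193 (>1, arbitrage).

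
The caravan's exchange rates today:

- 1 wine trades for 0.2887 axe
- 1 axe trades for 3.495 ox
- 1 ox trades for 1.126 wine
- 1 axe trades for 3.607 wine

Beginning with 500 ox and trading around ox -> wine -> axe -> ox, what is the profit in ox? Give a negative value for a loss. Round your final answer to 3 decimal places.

68.071

500 ox × 1.126 = 563 wine
563 wine × 0.2887 = 162.5381 axe
162.5381 axe × 3.495 = 568.0706595 ox
Net change: 568.0706595 − 500 = 68.0706595 ox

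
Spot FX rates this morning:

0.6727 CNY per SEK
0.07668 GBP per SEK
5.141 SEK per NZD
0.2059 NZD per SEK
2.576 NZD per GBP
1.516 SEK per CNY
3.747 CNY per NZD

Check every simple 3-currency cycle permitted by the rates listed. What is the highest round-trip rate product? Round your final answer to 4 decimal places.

SEK→NZD→CNY→SEK: 0.2059 × 3.747 × 1.516 = 1.16961
SEK→GBP→NZD→SEK: 0.07668 × 2.576 × 5.141 = 1.01549
Maximum is SEK→NZD→CNY→SEK at 1.1696; arbitrage exists.

1.1696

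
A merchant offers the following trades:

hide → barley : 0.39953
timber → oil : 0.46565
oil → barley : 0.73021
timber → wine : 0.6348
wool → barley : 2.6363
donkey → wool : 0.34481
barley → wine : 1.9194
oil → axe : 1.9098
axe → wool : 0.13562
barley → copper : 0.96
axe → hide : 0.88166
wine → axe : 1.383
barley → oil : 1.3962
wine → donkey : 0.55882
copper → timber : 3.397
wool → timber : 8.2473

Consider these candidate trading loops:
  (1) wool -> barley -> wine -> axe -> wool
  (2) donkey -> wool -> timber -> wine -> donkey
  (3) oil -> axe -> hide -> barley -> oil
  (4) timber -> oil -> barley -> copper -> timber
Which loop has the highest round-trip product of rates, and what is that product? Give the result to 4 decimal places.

(1) 2.6363 × 1.9194 × 1.383 × 0.13562 = 0.94909
(2) 0.34481 × 8.2473 × 0.6348 × 0.55882 = 1.00879
(3) 1.9098 × 0.88166 × 0.39953 × 1.3962 = 0.93926
(4) 0.46565 × 0.73021 × 0.96 × 3.397 = 1.10885
Highest is cycle (4) at 1.1089 (>1, arbitrage).

1.1089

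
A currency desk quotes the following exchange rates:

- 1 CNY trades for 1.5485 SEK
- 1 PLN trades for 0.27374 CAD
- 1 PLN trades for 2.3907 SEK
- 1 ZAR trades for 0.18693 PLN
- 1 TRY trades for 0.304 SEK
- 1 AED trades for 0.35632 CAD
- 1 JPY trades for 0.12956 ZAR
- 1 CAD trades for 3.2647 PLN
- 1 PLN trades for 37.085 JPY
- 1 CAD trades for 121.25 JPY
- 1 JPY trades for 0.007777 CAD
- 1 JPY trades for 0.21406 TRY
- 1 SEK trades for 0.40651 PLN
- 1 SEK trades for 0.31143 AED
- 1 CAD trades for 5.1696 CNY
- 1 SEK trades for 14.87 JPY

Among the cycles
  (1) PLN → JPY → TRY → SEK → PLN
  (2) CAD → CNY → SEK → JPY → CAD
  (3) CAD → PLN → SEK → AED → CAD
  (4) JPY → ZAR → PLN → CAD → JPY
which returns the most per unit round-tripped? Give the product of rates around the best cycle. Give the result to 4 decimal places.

0.9810

(1) 37.085 × 0.21406 × 0.304 × 0.40651 = 0.98102
(2) 5.1696 × 1.5485 × 14.87 × 0.007777 = 0.92574
(3) 3.2647 × 2.3907 × 0.31143 × 0.35632 = 0.86610
(4) 0.12956 × 0.18693 × 0.27374 × 121.25 = 0.80384
Highest is cycle (1) at 0.9810 (≤1, no arbitrage).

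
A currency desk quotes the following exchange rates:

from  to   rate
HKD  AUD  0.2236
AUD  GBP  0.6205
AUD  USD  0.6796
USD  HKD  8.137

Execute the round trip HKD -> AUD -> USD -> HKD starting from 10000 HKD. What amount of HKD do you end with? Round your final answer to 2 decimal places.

12364.87

10000 HKD × 0.2236 = 2236 AUD
2236 AUD × 0.6796 = 1519.5856 USD
1519.5856 USD × 8.137 = 12364.8680272 HKD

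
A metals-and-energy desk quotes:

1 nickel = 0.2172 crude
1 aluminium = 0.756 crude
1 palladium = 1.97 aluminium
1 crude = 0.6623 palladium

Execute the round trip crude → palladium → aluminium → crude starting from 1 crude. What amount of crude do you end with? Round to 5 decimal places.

0.98638

1 crude × 0.6623 = 0.6623 palladium
0.6623 palladium × 1.97 = 1.304731 aluminium
1.304731 aluminium × 0.756 = 0.986376636 crude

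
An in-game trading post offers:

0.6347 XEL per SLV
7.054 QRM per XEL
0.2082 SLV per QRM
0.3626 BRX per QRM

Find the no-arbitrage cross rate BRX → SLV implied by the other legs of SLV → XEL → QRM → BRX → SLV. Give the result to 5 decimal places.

Known legs of the cycle: 0.6347 × 7.054 × 0.3626 = 1.62342321988
For no arbitrage the full-cycle product must be 1, so the missing rate is 1 / 1.62342321988 ≈ 0.6159823.

0.61598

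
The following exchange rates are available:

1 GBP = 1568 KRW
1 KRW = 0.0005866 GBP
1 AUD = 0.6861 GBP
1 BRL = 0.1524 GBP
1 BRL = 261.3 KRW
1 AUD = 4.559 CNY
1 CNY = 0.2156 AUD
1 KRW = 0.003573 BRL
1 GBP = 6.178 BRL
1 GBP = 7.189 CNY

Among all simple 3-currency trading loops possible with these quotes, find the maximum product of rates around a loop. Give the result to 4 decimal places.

GBP→CNY→AUD→GBP: 7.189 × 0.2156 × 0.6861 = 1.06342
GBP→BRL→KRW→GBP: 6.178 × 261.3 × 0.0005866 = 0.94696
GBP→KRW→BRL→GBP: 1568 × 0.003573 × 0.1524 = 0.85382
Maximum is GBP→CNY→AUD→GBP at 1.0634; arbitrage exists.

1.0634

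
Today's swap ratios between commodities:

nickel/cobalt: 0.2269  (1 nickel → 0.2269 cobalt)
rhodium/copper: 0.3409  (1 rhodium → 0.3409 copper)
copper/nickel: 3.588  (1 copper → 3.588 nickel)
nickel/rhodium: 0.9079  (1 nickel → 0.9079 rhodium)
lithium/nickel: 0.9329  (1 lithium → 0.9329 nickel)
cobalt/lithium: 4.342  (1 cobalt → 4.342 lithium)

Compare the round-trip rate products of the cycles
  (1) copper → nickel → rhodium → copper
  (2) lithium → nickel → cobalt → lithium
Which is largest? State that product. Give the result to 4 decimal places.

(1) 3.588 × 0.9079 × 0.3409 = 1.11050
(2) 0.9329 × 0.2269 × 4.342 = 0.91909
Highest is cycle (1) at 1.1105 (>1, arbitrage).

1.1105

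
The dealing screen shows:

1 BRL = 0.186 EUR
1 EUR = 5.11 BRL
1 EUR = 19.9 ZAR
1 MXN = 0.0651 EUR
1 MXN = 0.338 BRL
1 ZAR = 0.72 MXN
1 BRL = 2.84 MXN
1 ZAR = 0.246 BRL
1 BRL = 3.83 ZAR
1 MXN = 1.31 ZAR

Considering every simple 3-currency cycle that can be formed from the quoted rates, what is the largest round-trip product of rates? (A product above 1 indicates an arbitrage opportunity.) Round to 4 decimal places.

EUR→BRL→MXN→EUR: 5.11 × 2.84 × 0.0651 = 0.94476
EUR→ZAR→MXN→EUR: 19.9 × 0.72 × 0.0651 = 0.93275
ZAR→MXN→BRL→ZAR: 0.72 × 0.338 × 3.83 = 0.93207
ZAR→BRL→MXN→ZAR: 0.246 × 2.84 × 1.31 = 0.91522
EUR→ZAR→BRL→EUR: 19.9 × 0.246 × 0.186 = 0.91054
Maximum is EUR→BRL→MXN→EUR at 0.9448; no arbitrage — every cycle loses value.

0.9448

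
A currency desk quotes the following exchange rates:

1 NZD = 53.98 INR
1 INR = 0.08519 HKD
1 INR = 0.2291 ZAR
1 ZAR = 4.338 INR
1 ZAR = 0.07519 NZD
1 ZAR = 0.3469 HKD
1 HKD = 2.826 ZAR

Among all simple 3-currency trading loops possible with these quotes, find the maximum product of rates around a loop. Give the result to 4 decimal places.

INR→HKD→ZAR→INR: 0.08519 × 2.826 × 4.338 = 1.04436
INR→ZAR→NZD→INR: 0.2291 × 0.07519 × 53.98 = 0.92986
Maximum is INR→HKD→ZAR→INR at 1.0444; arbitrage exists.

1.0444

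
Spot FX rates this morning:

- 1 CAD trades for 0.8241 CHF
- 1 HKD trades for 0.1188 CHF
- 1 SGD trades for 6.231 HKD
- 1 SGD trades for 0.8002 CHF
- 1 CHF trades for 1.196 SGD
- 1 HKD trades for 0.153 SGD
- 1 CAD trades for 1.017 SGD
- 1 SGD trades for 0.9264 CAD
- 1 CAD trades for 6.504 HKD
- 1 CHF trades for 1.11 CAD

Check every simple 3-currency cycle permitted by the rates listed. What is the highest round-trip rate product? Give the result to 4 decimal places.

CAD→HKD→SGD→CAD: 6.504 × 0.153 × 0.9264 = 0.92187
CAD→CHF→SGD→CAD: 0.8241 × 1.196 × 0.9264 = 0.91308
CAD→SGD→CHF→CAD: 1.017 × 0.8002 × 1.11 = 0.90332
SGD→HKD→CHF→SGD: 6.231 × 0.1188 × 1.196 = 0.88533
CAD→HKD→CHF→CAD: 6.504 × 0.1188 × 1.11 = 0.85767
Maximum is CAD→HKD→SGD→CAD at 0.9219; no arbitrage — every cycle loses value.

0.9219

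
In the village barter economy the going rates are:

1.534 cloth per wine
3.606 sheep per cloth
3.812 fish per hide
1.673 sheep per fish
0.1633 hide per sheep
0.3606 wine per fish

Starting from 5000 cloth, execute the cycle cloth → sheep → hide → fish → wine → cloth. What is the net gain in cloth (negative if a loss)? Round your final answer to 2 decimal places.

1208.49

5000 cloth × 3.606 = 18030 sheep
18030 sheep × 0.1633 = 2944.299 hide
2944.299 hide × 3.812 = 11223.667788 fish
11223.667788 fish × 0.3606 = 4047.2546043528 wine
4047.2546043528 wine × 1.534 = 6208.4885630771952 cloth
Net change: 6208.4885630771952 − 5000 = 1208.4885630771952 cloth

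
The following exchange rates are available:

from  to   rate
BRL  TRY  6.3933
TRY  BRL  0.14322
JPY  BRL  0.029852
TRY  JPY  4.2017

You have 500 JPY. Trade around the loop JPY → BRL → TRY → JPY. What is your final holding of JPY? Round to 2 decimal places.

500 JPY × 0.029852 = 14.926 BRL
14.926 BRL × 6.3933 = 95.4263958 TRY
95.4263958 TRY × 4.2017 = 400.95308723286 JPY

400.95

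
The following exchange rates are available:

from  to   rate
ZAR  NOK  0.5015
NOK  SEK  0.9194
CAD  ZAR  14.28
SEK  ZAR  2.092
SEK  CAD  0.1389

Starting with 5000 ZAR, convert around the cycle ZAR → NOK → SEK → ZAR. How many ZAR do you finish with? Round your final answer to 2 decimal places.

4822.89

5000 ZAR × 0.5015 = 2507.5 NOK
2507.5 NOK × 0.9194 = 2305.3955 SEK
2305.3955 SEK × 2.092 = 4822.887386 ZAR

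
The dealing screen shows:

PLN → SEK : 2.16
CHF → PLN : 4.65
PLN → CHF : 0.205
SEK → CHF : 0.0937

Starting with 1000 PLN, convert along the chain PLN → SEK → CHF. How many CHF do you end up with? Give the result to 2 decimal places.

1000 PLN × 2.16 = 2160 SEK
2160 SEK × 0.0937 = 202.392 CHF

202.39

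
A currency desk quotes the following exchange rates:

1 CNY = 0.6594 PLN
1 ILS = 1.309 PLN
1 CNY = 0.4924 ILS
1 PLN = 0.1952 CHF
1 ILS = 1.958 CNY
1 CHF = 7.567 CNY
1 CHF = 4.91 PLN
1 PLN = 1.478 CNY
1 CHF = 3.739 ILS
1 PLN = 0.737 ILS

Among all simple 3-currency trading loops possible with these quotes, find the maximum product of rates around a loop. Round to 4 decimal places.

CNY→PLN→CHF→CNY: 0.6594 × 0.1952 × 7.567 = 0.97399
ILS→PLN→CHF→ILS: 1.309 × 0.1952 × 3.739 = 0.95538
ILS→PLN→CNY→ILS: 1.309 × 1.478 × 0.4924 = 0.95265
ILS→CNY→PLN→ILS: 1.958 × 0.6594 × 0.737 = 0.95154
Maximum is CNY→PLN→CHF→CNY at 0.9740; no arbitrage — every cycle loses value.

0.9740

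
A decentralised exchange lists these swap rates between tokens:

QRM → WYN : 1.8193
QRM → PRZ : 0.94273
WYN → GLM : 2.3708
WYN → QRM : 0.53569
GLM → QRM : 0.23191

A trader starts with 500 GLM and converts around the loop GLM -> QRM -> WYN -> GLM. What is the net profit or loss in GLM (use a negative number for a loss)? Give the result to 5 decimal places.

0.13669

500 GLM × 0.23191 = 115.955 QRM
115.955 QRM × 1.8193 = 210.9569315 WYN
210.9569315 WYN × 2.3708 = 500.1366932002 GLM
Net change: 500.1366932002 − 500 = 0.1366932002 GLM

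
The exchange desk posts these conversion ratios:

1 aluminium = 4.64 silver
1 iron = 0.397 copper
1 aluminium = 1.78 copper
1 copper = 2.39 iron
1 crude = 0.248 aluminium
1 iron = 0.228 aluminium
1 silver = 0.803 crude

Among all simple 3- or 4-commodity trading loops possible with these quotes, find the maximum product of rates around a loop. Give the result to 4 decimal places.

0.9700

copper→iron→aluminium→copper: 2.39 × 0.228 × 1.78 = 0.96996
silver→crude→aluminium→silver: 0.803 × 0.248 × 4.64 = 0.92403
Maximum is copper→iron→aluminium→copper at 0.9700; no arbitrage — every cycle loses value.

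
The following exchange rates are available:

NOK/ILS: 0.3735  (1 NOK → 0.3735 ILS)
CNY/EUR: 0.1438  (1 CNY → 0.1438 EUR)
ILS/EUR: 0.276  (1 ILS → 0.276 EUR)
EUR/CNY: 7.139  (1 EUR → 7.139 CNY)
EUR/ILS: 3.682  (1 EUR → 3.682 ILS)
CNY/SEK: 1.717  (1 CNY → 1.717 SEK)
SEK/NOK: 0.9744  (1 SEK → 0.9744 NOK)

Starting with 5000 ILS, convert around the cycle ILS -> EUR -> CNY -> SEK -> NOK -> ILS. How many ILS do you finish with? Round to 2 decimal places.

5000 ILS × 0.276 = 1380 EUR
1380 EUR × 7.139 = 9851.82 CNY
9851.82 CNY × 1.717 = 16915.57494 SEK
16915.57494 SEK × 0.9744 = 16482.536221536 NOK
16482.536221536 NOK × 0.3735 = 6156.227278743696 ILS

6156.23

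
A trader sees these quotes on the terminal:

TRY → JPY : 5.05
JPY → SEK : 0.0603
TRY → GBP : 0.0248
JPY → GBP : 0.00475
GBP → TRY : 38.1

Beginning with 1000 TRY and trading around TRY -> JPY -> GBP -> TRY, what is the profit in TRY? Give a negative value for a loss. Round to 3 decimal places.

-86.076

1000 TRY × 5.05 = 5050 JPY
5050 JPY × 0.00475 = 23.9875 GBP
23.9875 GBP × 38.1 = 913.92375 TRY
Net change: 913.92375 − 1000 = -86.07625 TRY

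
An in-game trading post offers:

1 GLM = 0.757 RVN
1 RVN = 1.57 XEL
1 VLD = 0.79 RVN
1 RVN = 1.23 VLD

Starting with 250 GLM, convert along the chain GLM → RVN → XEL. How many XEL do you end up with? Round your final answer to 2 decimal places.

250 GLM × 0.757 = 189.25 RVN
189.25 RVN × 1.57 = 297.1225 XEL

297.12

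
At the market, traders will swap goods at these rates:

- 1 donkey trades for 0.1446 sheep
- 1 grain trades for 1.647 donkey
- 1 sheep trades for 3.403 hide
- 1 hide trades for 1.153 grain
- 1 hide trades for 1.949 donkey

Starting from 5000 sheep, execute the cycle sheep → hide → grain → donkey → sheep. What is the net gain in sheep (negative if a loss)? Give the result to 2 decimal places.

5000 sheep × 3.403 = 17015 hide
17015 hide × 1.153 = 19618.295 grain
19618.295 grain × 1.647 = 32311.331865 donkey
32311.331865 donkey × 0.1446 = 4672.218587679 sheep
Net change: 4672.218587679 − 5000 = -327.781412321 sheep

-327.78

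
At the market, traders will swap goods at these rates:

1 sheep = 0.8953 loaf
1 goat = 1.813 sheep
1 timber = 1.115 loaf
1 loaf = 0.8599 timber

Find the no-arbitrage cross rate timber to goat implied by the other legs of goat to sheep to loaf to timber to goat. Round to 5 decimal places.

0.71645

Known legs of the cycle: 1.813 × 0.8953 × 0.8599 = 1.39577153611
For no arbitrage the full-cycle product must be 1, so the missing rate is 1 / 1.39577153611 ≈ 0.7164496.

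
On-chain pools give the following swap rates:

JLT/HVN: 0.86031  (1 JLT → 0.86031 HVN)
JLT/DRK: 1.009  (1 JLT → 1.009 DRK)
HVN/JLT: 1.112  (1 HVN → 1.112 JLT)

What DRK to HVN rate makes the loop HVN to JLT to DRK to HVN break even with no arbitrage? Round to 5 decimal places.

Known legs of the cycle: 1.112 × 1.009 = 1.122008
For no arbitrage the full-cycle product must be 1, so the missing rate is 1 / 1.122008 ≈ 0.8912592.

0.89126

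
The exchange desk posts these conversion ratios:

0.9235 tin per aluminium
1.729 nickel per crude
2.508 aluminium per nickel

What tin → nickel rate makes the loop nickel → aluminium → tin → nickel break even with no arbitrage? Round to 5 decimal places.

Known legs of the cycle: 2.508 × 0.9235 = 2.316138
For no arbitrage the full-cycle product must be 1, so the missing rate is 1 / 2.316138 ≈ 0.4317532.

0.43175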